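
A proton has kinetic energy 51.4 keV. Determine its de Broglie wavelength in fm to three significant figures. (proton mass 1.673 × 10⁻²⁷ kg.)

KE = 51.4 keV = 8.234 × 10⁻¹⁵ J.
p = √(2mKE) = √(2 × 1.673 × 10⁻²⁷ × 8.234 × 10⁻¹⁵) = 5.249 × 10⁻²¹ kg·m/s.
λ = h/p = 6.626 × 10⁻³⁴ / 5.249 × 10⁻²¹ = 1.26 × 10⁻¹³ m = 126 fm.

λ = 126 fm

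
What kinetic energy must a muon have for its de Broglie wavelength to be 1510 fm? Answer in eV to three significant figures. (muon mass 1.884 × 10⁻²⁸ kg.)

KE = 3190 eV

p = h/λ = 6.626 × 10⁻³⁴ / 1.510 × 10⁻¹² = 4.388 × 10⁻²² kg·m/s.
KE = p²/(2m) = (4.388 × 10⁻²²)² / (2 × 1.884 × 10⁻²⁸) = 5.110 × 10⁻¹⁶ J = 3190 eV.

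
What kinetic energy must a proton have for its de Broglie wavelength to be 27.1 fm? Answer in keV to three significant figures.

p = h/λ = 6.626 × 10⁻³⁴ / 2.710 × 10⁻¹⁴ = 2.445 × 10⁻²⁰ kg·m/s.
KE = p²/(2m) = (2.445 × 10⁻²⁰)² / (2 × 1.673 × 10⁻²⁷) = 1.787 × 10⁻¹³ J = 1120 keV.

KE = 1120 keV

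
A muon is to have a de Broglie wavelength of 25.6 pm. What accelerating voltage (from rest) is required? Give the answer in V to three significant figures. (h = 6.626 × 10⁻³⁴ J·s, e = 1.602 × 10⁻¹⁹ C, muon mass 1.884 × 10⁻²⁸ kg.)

V = 11.1 V

p = h/λ = 6.626 × 10⁻³⁴ / 2.560 × 10⁻¹¹ = 2.588 × 10⁻²³ kg·m/s.
KE = p²/(2m) = 1.778 × 10⁻¹⁸ J.
V = KE/e = 1.778 × 10⁻¹⁸ / (1.602 × 10⁻¹⁹) = 11.1 V.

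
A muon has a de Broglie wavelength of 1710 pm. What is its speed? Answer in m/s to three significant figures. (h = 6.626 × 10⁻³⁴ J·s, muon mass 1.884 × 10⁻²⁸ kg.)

p = h/λ = 6.626 × 10⁻³⁴ / 1.710 × 10⁻⁹ = 3.875 × 10⁻²⁵ kg·m/s.
v = p/m = 3.875 × 10⁻²⁵ / 1.884 × 10⁻²⁸ = 2.06 × 10³ m/s = 2060 m/s.

v = 2060 m/s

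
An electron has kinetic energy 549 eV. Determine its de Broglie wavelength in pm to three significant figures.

KE = 549 eV = 8.795 × 10⁻¹⁷ J.
p = √(2mKE) = √(2 × 9.109 × 10⁻³¹ × 8.795 × 10⁻¹⁷) = 1.266 × 10⁻²³ kg·m/s.
λ = h/p = 6.626 × 10⁻³⁴ / 1.266 × 10⁻²³ = 5.23 × 10⁻¹¹ m = 52.3 pm.

λ = 52.3 pm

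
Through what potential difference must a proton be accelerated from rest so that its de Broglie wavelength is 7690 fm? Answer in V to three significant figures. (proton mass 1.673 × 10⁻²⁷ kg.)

V = 13.9 V

p = h/λ = 6.626 × 10⁻³⁴ / 7.690 × 10⁻¹² = 8.616 × 10⁻²³ kg·m/s.
KE = p²/(2m) = 2.219 × 10⁻¹⁸ J.
V = KE/e = 2.219 × 10⁻¹⁸ / (1.602 × 10⁻¹⁹) = 13.9 V.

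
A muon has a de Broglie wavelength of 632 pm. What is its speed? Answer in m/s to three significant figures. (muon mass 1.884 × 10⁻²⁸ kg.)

p = h/λ = 6.626 × 10⁻³⁴ / 6.320 × 10⁻¹⁰ = 1.048 × 10⁻²⁴ kg·m/s.
v = p/m = 1.048 × 10⁻²⁴ / 1.884 × 10⁻²⁸ = 5.56 × 10³ m/s = 5560 m/s.

v = 5560 m/s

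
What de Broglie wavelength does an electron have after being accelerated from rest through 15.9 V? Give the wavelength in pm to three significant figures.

λ = 308 pm

KE = eV = 1.602 × 10⁻¹⁹ × 15.90 = 2.547 × 10⁻¹⁸ J.
p = √(2mKE) = √(2 × 9.109 × 10⁻³¹ × 2.547 × 10⁻¹⁸) = 2.154 × 10⁻²⁴ kg·m/s.
λ = h/p = 6.626 × 10⁻³⁴ / 2.154 × 10⁻²⁴ = 3.08 × 10⁻¹⁰ m = 308 pm.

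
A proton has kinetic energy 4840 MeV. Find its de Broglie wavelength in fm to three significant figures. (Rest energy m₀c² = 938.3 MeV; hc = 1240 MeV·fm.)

λ = 0.217 fm

Total energy E = KE + m₀c² = 4840 + 938.3 = 5778.3 MeV.
(pc)² = E² − (m₀c²)² = (5778.3)² − (938.3)² = 3.251 × 10⁷ MeV², so pc = 5702 MeV.
λ = hc/(pc) = 1240 MeV·fm / 5702 MeV = 0.217 fm.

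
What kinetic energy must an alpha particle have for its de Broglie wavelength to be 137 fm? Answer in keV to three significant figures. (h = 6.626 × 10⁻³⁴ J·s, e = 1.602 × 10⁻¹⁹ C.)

p = h/λ = 6.626 × 10⁻³⁴ / 1.370 × 10⁻¹³ = 4.836 × 10⁻²¹ kg·m/s.
KE = p²/(2m) = (4.836 × 10⁻²¹)² / (2 × 6.645 × 10⁻²⁷) = 1.760 × 10⁻¹⁵ J = 11.0 keV.

KE = 11.0 keV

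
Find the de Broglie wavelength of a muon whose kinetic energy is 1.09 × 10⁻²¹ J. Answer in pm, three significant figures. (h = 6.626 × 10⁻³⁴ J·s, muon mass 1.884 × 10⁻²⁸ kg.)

p = √(2mKE) = √(2 × 1.884 × 10⁻²⁸ × 1.090 × 10⁻²¹) = 6.409 × 10⁻²⁵ kg·m/s.
λ = h/p = 6.626 × 10⁻³⁴ / 6.409 × 10⁻²⁵ = 1.03 × 10⁻⁹ m = 1030 pm.

λ = 1030 pm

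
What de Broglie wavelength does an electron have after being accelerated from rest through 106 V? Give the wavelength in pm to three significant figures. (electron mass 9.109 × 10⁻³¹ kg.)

λ = 119 pm

KE = eV = 1.602 × 10⁻¹⁹ × 106.0 = 1.698 × 10⁻¹⁷ J.
p = √(2mKE) = √(2 × 9.109 × 10⁻³¹ × 1.698 × 10⁻¹⁷) = 5.562 × 10⁻²⁴ kg·m/s.
λ = h/p = 6.626 × 10⁻³⁴ / 5.562 × 10⁻²⁴ = 1.19 × 10⁻¹⁰ m = 119 pm.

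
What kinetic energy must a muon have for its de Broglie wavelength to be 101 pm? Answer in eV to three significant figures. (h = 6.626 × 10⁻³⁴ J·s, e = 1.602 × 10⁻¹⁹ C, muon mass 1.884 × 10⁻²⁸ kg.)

p = h/λ = 6.626 × 10⁻³⁴ / 1.010 × 10⁻¹⁰ = 6.560 × 10⁻²⁴ kg·m/s.
KE = p²/(2m) = (6.560 × 10⁻²⁴)² / (2 × 1.884 × 10⁻²⁸) = 1.142 × 10⁻¹⁹ J = 0.713 eV.

KE = 0.713 eV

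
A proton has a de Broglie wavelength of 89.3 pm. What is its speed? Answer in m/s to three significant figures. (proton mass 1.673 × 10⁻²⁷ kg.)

v = 4440 m/s

p = h/λ = 6.626 × 10⁻³⁴ / 8.930 × 10⁻¹¹ = 7.420 × 10⁻²⁴ kg·m/s.
v = p/m = 7.420 × 10⁻²⁴ / 1.673 × 10⁻²⁷ = 4.44 × 10³ m/s = 4440 m/s.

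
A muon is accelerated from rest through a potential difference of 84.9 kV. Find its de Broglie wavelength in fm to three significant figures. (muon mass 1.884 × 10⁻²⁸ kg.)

KE = eV = 1.602 × 10⁻¹⁹ × 8.490 × 10⁴ = 1.360 × 10⁻¹⁴ J.
p = √(2mKE) = √(2 × 1.884 × 10⁻²⁸ × 1.360 × 10⁻¹⁴) = 2.264 × 10⁻²¹ kg·m/s.
λ = h/p = 6.626 × 10⁻³⁴ / 2.264 × 10⁻²¹ = 2.93 × 10⁻¹³ m = 293 fm.

λ = 293 fm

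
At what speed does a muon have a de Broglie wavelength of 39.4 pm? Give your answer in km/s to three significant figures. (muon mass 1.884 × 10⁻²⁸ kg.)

p = h/λ = 6.626 × 10⁻³⁴ / 3.940 × 10⁻¹¹ = 1.682 × 10⁻²³ kg·m/s.
v = p/m = 1.682 × 10⁻²³ / 1.884 × 10⁻²⁸ = 8.93 × 10⁴ m/s = 89.3 km/s.

v = 89.3 km/s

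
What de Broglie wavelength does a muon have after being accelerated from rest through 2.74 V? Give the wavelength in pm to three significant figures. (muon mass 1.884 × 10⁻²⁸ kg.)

λ = 51.5 pm

KE = eV = 1.602 × 10⁻¹⁹ × 2.740 = 4.389 × 10⁻¹⁹ J.
p = √(2mKE) = √(2 × 1.884 × 10⁻²⁸ × 4.389 × 10⁻¹⁹) = 1.286 × 10⁻²³ kg·m/s.
λ = h/p = 6.626 × 10⁻³⁴ / 1.286 × 10⁻²³ = 5.15 × 10⁻¹¹ m = 51.5 pm.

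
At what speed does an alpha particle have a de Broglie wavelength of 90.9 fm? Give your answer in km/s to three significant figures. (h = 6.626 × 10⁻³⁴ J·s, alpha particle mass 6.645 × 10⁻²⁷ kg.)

p = h/λ = 6.626 × 10⁻³⁴ / 9.090 × 10⁻¹⁴ = 7.289 × 10⁻²¹ kg·m/s.
v = p/m = 7.289 × 10⁻²¹ / 6.645 × 10⁻²⁷ = 1.10 × 10⁶ m/s = 1100 km/s.

v = 1100 km/s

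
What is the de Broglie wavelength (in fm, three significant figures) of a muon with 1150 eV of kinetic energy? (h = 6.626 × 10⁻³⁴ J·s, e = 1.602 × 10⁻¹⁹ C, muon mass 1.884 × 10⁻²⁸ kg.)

λ = 2510 fm

KE = 1150 eV = 1.842 × 10⁻¹⁶ J.
p = √(2mKE) = √(2 × 1.884 × 10⁻²⁸ × 1.842 × 10⁻¹⁶) = 2.635 × 10⁻²² kg·m/s.
λ = h/p = 6.626 × 10⁻³⁴ / 2.635 × 10⁻²² = 2.51 × 10⁻¹² m = 2510 fm.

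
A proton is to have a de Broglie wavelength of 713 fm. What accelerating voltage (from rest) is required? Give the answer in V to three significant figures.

V = 1610 V

p = h/λ = 6.626 × 10⁻³⁴ / 7.130 × 10⁻¹³ = 9.293 × 10⁻²² kg·m/s.
KE = p²/(2m) = 2.581 × 10⁻¹⁶ J.
V = KE/e = 2.581 × 10⁻¹⁶ / (1.602 × 10⁻¹⁹) = 1610 V.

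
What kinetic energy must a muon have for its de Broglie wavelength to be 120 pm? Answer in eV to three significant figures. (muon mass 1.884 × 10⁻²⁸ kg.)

p = h/λ = 6.626 × 10⁻³⁴ / 1.200 × 10⁻¹⁰ = 5.522 × 10⁻²⁴ kg·m/s.
KE = p²/(2m) = (5.522 × 10⁻²⁴)² / (2 × 1.884 × 10⁻²⁸) = 8.092 × 10⁻²⁰ J = 0.505 eV.

KE = 0.505 eV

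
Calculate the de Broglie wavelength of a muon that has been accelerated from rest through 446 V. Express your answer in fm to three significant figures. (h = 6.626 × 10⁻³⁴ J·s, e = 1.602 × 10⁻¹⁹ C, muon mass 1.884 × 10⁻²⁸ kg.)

KE = eV = 1.602 × 10⁻¹⁹ × 446.0 = 7.145 × 10⁻¹⁷ J.
p = √(2mKE) = √(2 × 1.884 × 10⁻²⁸ × 7.145 × 10⁻¹⁷) = 1.641 × 10⁻²² kg·m/s.
λ = h/p = 6.626 × 10⁻³⁴ / 1.641 × 10⁻²² = 4.04 × 10⁻¹² m = 4040 fm.

λ = 4040 fm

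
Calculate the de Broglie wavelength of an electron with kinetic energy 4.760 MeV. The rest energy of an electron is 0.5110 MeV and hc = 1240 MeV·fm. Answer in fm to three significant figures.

Total energy E = KE + m₀c² = 4.760 + 0.5110 = 5.2710 MeV.
(pc)² = E² − (m₀c²)² = (5.2710)² − (0.5110)² = 27.52 MeV², so pc = 5.246 MeV.
λ = hc/(pc) = 1240 MeV·fm / 5.246 MeV = 236 fm.

λ = 236 fm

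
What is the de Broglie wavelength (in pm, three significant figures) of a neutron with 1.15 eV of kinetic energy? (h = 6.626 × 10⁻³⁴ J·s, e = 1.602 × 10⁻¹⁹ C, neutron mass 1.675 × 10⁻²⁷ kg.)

KE = 1.15 eV = 1.842 × 10⁻¹⁹ J.
p = √(2mKE) = √(2 × 1.675 × 10⁻²⁷ × 1.842 × 10⁻¹⁹) = 2.484 × 10⁻²³ kg·m/s.
λ = h/p = 6.626 × 10⁻³⁴ / 2.484 × 10⁻²³ = 2.67 × 10⁻¹¹ m = 26.7 pm.

λ = 26.7 pm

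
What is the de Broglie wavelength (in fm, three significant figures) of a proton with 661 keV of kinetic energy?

KE = 661 keV = 1.059 × 10⁻¹³ J.
p = √(2mKE) = √(2 × 1.673 × 10⁻²⁷ × 1.059 × 10⁻¹³) = 1.882 × 10⁻²⁰ kg·m/s.
λ = h/p = 6.626 × 10⁻³⁴ / 1.882 × 10⁻²⁰ = 3.52 × 10⁻¹⁴ m = 35.2 fm.

λ = 35.2 fm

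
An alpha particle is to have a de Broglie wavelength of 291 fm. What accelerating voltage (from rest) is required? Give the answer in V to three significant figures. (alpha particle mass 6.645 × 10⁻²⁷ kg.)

p = h/λ = 6.626 × 10⁻³⁴ / 2.910 × 10⁻¹³ = 2.277 × 10⁻²¹ kg·m/s.
KE = p²/(2m) = 3.901 × 10⁻¹⁶ J.
V = KE/2e = 3.901 × 10⁻¹⁶ / (2 × 1.602 × 10⁻¹⁹) = 1220 V.

V = 1220 V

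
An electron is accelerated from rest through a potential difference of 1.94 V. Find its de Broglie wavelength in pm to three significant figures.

λ = 881 pm

KE = eV = 1.602 × 10⁻¹⁹ × 1.940 = 3.108 × 10⁻¹⁹ J.
p = √(2mKE) = √(2 × 9.109 × 10⁻³¹ × 3.108 × 10⁻¹⁹) = 7.525 × 10⁻²⁵ kg·m/s.
λ = h/p = 6.626 × 10⁻³⁴ / 7.525 × 10⁻²⁵ = 8.81 × 10⁻¹⁰ m = 881 pm.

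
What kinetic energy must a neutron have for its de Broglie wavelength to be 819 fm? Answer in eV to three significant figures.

KE = 1220 eV

p = h/λ = 6.626 × 10⁻³⁴ / 8.190 × 10⁻¹³ = 8.090 × 10⁻²² kg·m/s.
KE = p²/(2m) = (8.090 × 10⁻²²)² / (2 × 1.675 × 10⁻²⁷) = 1.954 × 10⁻¹⁶ J = 1220 eV.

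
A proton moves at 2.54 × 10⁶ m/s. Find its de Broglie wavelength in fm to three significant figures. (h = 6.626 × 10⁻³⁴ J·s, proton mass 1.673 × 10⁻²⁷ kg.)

λ = 156 fm

p = mv = 1.673 × 10⁻²⁷ × 2.54 × 10⁶ = 4.249 × 10⁻²¹ kg·m/s.
λ = h/p = 6.626 × 10⁻³⁴ / 4.249 × 10⁻²¹ = 1.56 × 10⁻¹³ m = 156 fm.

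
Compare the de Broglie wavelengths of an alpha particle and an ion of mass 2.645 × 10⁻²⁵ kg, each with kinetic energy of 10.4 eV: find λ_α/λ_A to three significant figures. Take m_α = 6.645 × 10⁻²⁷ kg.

λ_α/λ_A = 6.31

At fixed KE, p = √(2mKE) so λ = h/p ∝ 1/√m.
λ_α/λ_A = √(m_A/m_α) = √(2.645 × 10⁻²⁵/6.645 × 10⁻²⁷) = √(39.80) = 6.31.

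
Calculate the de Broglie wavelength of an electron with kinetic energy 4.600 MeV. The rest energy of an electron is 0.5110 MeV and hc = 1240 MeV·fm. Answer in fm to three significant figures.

Total energy E = KE + m₀c² = 4.600 + 0.5110 = 5.1110 MeV.
(pc)² = E² − (m₀c²)² = (5.1110)² − (0.5110)² = 25.86 MeV², so pc = 5.085 MeV.
λ = hc/(pc) = 1240 MeV·fm / 5.085 MeV = 244 fm.

λ = 244 fm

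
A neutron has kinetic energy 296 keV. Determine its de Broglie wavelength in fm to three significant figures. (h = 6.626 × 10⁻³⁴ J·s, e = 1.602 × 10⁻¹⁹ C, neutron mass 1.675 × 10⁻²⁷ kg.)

KE = 296 keV = 4.742 × 10⁻¹⁴ J.
p = √(2mKE) = √(2 × 1.675 × 10⁻²⁷ × 4.742 × 10⁻¹⁴) = 1.260 × 10⁻²⁰ kg·m/s.
λ = h/p = 6.626 × 10⁻³⁴ / 1.260 × 10⁻²⁰ = 5.26 × 10⁻¹⁴ m = 52.6 fm.

λ = 52.6 fm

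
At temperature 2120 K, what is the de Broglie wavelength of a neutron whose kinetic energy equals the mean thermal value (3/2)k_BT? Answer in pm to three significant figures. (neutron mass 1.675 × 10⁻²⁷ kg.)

λ = 54.6 pm

KE = (3/2)k_BT = 1.5 × 1.381 × 10⁻²³ × 2120 = 4.392 × 10⁻²⁰ J.
p = √(2mKE) = √(2 × 1.675 × 10⁻²⁷ × 4.392 × 10⁻²⁰) = 1.213 × 10⁻²³ kg·m/s.
λ = h/p = 5.46 × 10⁻¹¹ m = 54.6 pm.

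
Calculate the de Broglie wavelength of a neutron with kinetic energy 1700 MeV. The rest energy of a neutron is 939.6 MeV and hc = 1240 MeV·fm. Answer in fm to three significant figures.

Total energy E = KE + m₀c² = 1700 + 939.6 = 2639.6 MeV.
(pc)² = E² − (m₀c²)² = (2639.6)² − (939.6)² = 6.085 × 10⁶ MeV², so pc = 2467 MeV.
λ = hc/(pc) = 1240 MeV·fm / 2467 MeV = 0.503 fm.

λ = 0.503 fm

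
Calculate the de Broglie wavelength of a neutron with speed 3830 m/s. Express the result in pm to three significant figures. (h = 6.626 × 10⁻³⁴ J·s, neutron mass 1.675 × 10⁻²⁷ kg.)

λ = 103 pm

p = mv = 1.675 × 10⁻²⁷ × 3830 = 6.415 × 10⁻²⁴ kg·m/s.
λ = h/p = 6.626 × 10⁻³⁴ / 6.415 × 10⁻²⁴ = 1.03 × 10⁻¹⁰ m = 103 pm.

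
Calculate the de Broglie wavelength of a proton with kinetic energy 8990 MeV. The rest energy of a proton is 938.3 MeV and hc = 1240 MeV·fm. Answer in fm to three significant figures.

Total energy E = KE + m₀c² = 8990 + 938.3 = 9928.3 MeV.
(pc)² = E² − (m₀c²)² = (9928.3)² − (938.3)² = 9.769 × 10⁷ MeV², so pc = 9884 MeV.
λ = hc/(pc) = 1240 MeV·fm / 9884 MeV = 0.125 fm.

λ = 0.125 fm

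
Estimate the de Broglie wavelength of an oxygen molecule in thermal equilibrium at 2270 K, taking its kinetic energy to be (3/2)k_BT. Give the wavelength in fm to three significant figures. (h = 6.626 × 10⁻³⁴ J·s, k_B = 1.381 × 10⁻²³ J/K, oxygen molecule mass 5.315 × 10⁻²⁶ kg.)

λ = 9370 fm

KE = (3/2)k_BT = 1.5 × 1.381 × 10⁻²³ × 2270 = 4.702 × 10⁻²⁰ J.
p = √(2mKE) = √(2 × 5.315 × 10⁻²⁶ × 4.702 × 10⁻²⁰) = 7.070 × 10⁻²³ kg·m/s.
λ = h/p = 9.37 × 10⁻¹² m = 9370 fm.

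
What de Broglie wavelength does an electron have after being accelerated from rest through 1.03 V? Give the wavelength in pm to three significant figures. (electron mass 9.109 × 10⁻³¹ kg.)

KE = eV = 1.602 × 10⁻¹⁹ × 1.030 = 1.650 × 10⁻¹⁹ J.
p = √(2mKE) = √(2 × 9.109 × 10⁻³¹ × 1.650 × 10⁻¹⁹) = 5.483 × 10⁻²⁵ kg·m/s.
λ = h/p = 6.626 × 10⁻³⁴ / 5.483 × 10⁻²⁵ = 1.21 × 10⁻⁹ m = 1210 pm.

λ = 1210 pm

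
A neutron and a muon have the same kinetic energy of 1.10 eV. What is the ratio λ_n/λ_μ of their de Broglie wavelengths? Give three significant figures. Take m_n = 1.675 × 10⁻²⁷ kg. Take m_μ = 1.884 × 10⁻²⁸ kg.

At fixed KE, p = √(2mKE) so λ = h/p ∝ 1/√m.
λ_n/λ_μ = √(m_μ/m_n) = √(1.884 × 10⁻²⁸/1.675 × 10⁻²⁷) = √(0.1125) = 0.335.

λ_n/λ_μ = 0.335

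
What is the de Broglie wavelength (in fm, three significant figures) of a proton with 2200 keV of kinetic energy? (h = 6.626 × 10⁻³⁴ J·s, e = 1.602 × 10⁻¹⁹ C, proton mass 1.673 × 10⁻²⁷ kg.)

λ = 19.3 fm

KE = 2200 keV = 3.524 × 10⁻¹³ J.
p = √(2mKE) = √(2 × 1.673 × 10⁻²⁷ × 3.524 × 10⁻¹³) = 3.434 × 10⁻²⁰ kg·m/s.
λ = h/p = 6.626 × 10⁻³⁴ / 3.434 × 10⁻²⁰ = 1.93 × 10⁻¹⁴ m = 19.3 fm.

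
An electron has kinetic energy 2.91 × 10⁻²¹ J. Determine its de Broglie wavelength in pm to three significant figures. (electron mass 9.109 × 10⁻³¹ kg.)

p = √(2mKE) = √(2 × 9.109 × 10⁻³¹ × 2.910 × 10⁻²¹) = 7.281 × 10⁻²⁶ kg·m/s.
λ = h/p = 6.626 × 10⁻³⁴ / 7.281 × 10⁻²⁶ = 9.10 × 10⁻⁹ m = 9100 pm.

λ = 9100 pm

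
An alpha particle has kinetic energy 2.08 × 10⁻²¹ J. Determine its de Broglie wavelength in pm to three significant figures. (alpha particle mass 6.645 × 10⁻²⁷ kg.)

p = √(2mKE) = √(2 × 6.645 × 10⁻²⁷ × 2.080 × 10⁻²¹) = 5.258 × 10⁻²⁴ kg·m/s.
λ = h/p = 6.626 × 10⁻³⁴ / 5.258 × 10⁻²⁴ = 1.26 × 10⁻¹⁰ m = 126 pm.

λ = 126 pm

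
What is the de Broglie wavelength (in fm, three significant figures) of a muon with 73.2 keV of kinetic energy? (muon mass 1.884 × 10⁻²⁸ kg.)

KE = 73.2 keV = 1.173 × 10⁻¹⁴ J.
p = √(2mKE) = √(2 × 1.884 × 10⁻²⁸ × 1.173 × 10⁻¹⁴) = 2.102 × 10⁻²¹ kg·m/s.
λ = h/p = 6.626 × 10⁻³⁴ / 2.102 × 10⁻²¹ = 3.15 × 10⁻¹³ m = 315 fm.

λ = 315 fm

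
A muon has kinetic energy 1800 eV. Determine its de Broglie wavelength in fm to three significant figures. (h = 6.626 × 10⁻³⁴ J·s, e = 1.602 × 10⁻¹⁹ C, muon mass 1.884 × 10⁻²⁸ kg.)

KE = 1800 eV = 2.884 × 10⁻¹⁶ J.
p = √(2mKE) = √(2 × 1.884 × 10⁻²⁸ × 2.884 × 10⁻¹⁶) = 3.296 × 10⁻²² kg·m/s.
λ = h/p = 6.626 × 10⁻³⁴ / 3.296 × 10⁻²² = 2.01 × 10⁻¹² m = 2010 fm.

λ = 2010 fm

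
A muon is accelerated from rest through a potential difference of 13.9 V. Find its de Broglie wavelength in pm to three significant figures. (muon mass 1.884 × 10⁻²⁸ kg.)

KE = eV = 1.602 × 10⁻¹⁹ × 13.90 = 2.227 × 10⁻¹⁸ J.
p = √(2mKE) = √(2 × 1.884 × 10⁻²⁸ × 2.227 × 10⁻¹⁸) = 2.897 × 10⁻²³ kg·m/s.
λ = h/p = 6.626 × 10⁻³⁴ / 2.897 × 10⁻²³ = 2.29 × 10⁻¹¹ m = 22.9 pm.

λ = 22.9 pm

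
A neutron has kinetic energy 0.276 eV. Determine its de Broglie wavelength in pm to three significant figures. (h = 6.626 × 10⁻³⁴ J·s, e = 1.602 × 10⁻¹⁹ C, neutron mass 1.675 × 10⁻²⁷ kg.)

λ = 54.4 pm

KE = 0.276 eV = 4.422 × 10⁻²⁰ J.
p = √(2mKE) = √(2 × 1.675 × 10⁻²⁷ × 4.422 × 10⁻²⁰) = 1.217 × 10⁻²³ kg·m/s.
λ = h/p = 6.626 × 10⁻³⁴ / 1.217 × 10⁻²³ = 5.44 × 10⁻¹¹ m = 54.4 pm.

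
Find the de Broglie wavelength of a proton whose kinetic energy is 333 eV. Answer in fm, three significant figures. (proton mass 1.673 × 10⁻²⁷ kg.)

KE = 333 eV = 5.335 × 10⁻¹⁷ J.
p = √(2mKE) = √(2 × 1.673 × 10⁻²⁷ × 5.335 × 10⁻¹⁷) = 4.225 × 10⁻²² kg·m/s.
λ = h/p = 6.626 × 10⁻³⁴ / 4.225 × 10⁻²² = 1.57 × 10⁻¹² m = 1570 fm.

λ = 1570 fm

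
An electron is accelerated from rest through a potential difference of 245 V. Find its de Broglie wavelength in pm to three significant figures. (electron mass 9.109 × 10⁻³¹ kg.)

KE = eV = 1.602 × 10⁻¹⁹ × 245.0 = 3.925 × 10⁻¹⁷ J.
p = √(2mKE) = √(2 × 9.109 × 10⁻³¹ × 3.925 × 10⁻¹⁷) = 8.456 × 10⁻²⁴ kg·m/s.
λ = h/p = 6.626 × 10⁻³⁴ / 8.456 × 10⁻²⁴ = 7.84 × 10⁻¹¹ m = 78.4 pm.

λ = 78.4 pm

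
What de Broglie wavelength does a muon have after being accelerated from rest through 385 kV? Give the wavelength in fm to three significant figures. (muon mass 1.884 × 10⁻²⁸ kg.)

λ = 137 fm

KE = eV = 1.602 × 10⁻¹⁹ × 3.850 × 10⁵ = 6.168 × 10⁻¹⁴ J.
p = √(2mKE) = √(2 × 1.884 × 10⁻²⁸ × 6.168 × 10⁻¹⁴) = 4.821 × 10⁻²¹ kg·m/s.
λ = h/p = 6.626 × 10⁻³⁴ / 4.821 × 10⁻²¹ = 1.37 × 10⁻¹³ m = 137 fm.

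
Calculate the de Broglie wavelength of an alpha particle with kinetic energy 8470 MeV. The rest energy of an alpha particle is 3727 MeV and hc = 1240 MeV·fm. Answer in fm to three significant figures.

λ = 0.107 fm

Total energy E = KE + m₀c² = 8470 + 3727 = 12197 MeV.
(pc)² = E² − (m₀c²)² = (12197)² − (3727)² = 1.349 × 10⁸ MeV², so pc = 1.161 × 10⁴ MeV.
λ = hc/(pc) = 1240 MeV·fm / 1.161 × 10⁴ MeV = 0.107 fm.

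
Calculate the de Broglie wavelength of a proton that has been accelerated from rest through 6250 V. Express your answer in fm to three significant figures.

λ = 362 fm

KE = eV = 1.602 × 10⁻¹⁹ × 6250 = 1.001 × 10⁻¹⁵ J.
p = √(2mKE) = √(2 × 1.673 × 10⁻²⁷ × 1.001 × 10⁻¹⁵) = 1.830 × 10⁻²¹ kg·m/s.
λ = h/p = 6.626 × 10⁻³⁴ / 1.830 × 10⁻²¹ = 3.62 × 10⁻¹³ m = 362 fm.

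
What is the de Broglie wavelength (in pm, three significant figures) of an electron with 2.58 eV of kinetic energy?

KE = 2.58 eV = 4.133 × 10⁻¹⁹ J.
p = √(2mKE) = √(2 × 9.109 × 10⁻³¹ × 4.133 × 10⁻¹⁹) = 8.677 × 10⁻²⁵ kg·m/s.
λ = h/p = 6.626 × 10⁻³⁴ / 8.677 × 10⁻²⁵ = 7.64 × 10⁻¹⁰ m = 764 pm.

λ = 764 pm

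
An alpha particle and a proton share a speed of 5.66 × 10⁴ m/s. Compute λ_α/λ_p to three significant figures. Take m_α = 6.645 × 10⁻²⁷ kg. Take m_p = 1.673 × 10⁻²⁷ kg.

λ_α/λ_p = 0.252

At fixed v, p = mv so λ = h/(mv) ∝ 1/m.
λ_α/λ_p = m_p/m_α = 1.673 × 10⁻²⁷/6.645 × 10⁻²⁷ = 0.252.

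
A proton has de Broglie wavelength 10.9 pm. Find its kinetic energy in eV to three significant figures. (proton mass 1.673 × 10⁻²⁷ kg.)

p = h/λ = 6.626 × 10⁻³⁴ / 1.090 × 10⁻¹¹ = 6.079 × 10⁻²³ kg·m/s.
KE = p²/(2m) = (6.079 × 10⁻²³)² / (2 × 1.673 × 10⁻²⁷) = 1.104 × 10⁻¹⁸ J = 6.89 eV.

KE = 6.89 eV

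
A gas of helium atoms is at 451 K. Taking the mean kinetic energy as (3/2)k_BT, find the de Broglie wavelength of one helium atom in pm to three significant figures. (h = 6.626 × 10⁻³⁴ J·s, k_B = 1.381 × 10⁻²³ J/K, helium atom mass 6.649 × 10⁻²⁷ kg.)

KE = (3/2)k_BT = 1.5 × 1.381 × 10⁻²³ × 451 = 9.342 × 10⁻²¹ J.
p = √(2mKE) = √(2 × 6.649 × 10⁻²⁷ × 9.342 × 10⁻²¹) = 1.115 × 10⁻²³ kg·m/s.
λ = h/p = 5.94 × 10⁻¹¹ m = 59.4 pm.

λ = 59.4 pm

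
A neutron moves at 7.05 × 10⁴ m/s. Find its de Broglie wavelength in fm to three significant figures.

λ = 5610 fm

p = mv = 1.675 × 10⁻²⁷ × 7.05 × 10⁴ = 1.181 × 10⁻²² kg·m/s.
λ = h/p = 6.626 × 10⁻³⁴ / 1.181 × 10⁻²² = 5.61 × 10⁻¹² m = 5610 fm.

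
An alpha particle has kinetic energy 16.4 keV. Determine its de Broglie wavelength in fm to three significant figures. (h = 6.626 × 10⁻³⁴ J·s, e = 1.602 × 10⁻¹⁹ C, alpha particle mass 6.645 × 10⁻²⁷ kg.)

KE = 16.4 keV = 2.627 × 10⁻¹⁵ J.
p = √(2mKE) = √(2 × 6.645 × 10⁻²⁷ × 2.627 × 10⁻¹⁵) = 5.909 × 10⁻²¹ kg·m/s.
λ = h/p = 6.626 × 10⁻³⁴ / 5.909 × 10⁻²¹ = 1.12 × 10⁻¹³ m = 112 fm.

λ = 112 fm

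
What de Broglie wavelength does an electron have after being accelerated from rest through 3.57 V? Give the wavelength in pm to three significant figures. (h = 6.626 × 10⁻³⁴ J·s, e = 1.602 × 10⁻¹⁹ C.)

KE = eV = 1.602 × 10⁻¹⁹ × 3.570 = 5.719 × 10⁻¹⁹ J.
p = √(2mKE) = √(2 × 9.109 × 10⁻³¹ × 5.719 × 10⁻¹⁹) = 1.021 × 10⁻²⁴ kg·m/s.
λ = h/p = 6.626 × 10⁻³⁴ / 1.021 × 10⁻²⁴ = 6.49 × 10⁻¹⁰ m = 649 pm.

λ = 649 pm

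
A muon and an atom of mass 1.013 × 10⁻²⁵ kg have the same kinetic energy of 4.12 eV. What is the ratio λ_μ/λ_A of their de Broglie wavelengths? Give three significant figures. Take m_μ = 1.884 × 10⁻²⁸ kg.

λ_μ/λ_A = 23.2

At fixed KE, p = √(2mKE) so λ = h/p ∝ 1/√m.
λ_μ/λ_A = √(m_A/m_μ) = √(1.013 × 10⁻²⁵/1.884 × 10⁻²⁸) = √(537.7) = 23.2.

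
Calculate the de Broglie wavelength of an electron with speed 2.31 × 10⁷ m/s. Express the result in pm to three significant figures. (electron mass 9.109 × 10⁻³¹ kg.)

p = mv = 9.109 × 10⁻³¹ × 2.31 × 10⁷ = 2.104 × 10⁻²³ kg·m/s.
λ = h/p = 6.626 × 10⁻³⁴ / 2.104 × 10⁻²³ = 3.15 × 10⁻¹¹ m = 31.5 pm.

λ = 31.5 pm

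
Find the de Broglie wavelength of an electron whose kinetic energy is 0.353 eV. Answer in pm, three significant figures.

KE = 0.353 eV = 5.655 × 10⁻²⁰ J.
p = √(2mKE) = √(2 × 9.109 × 10⁻³¹ × 5.655 × 10⁻²⁰) = 3.210 × 10⁻²⁵ kg·m/s.
λ = h/p = 6.626 × 10⁻³⁴ / 3.210 × 10⁻²⁵ = 2.06 × 10⁻⁹ m = 2060 pm.

λ = 2060 pm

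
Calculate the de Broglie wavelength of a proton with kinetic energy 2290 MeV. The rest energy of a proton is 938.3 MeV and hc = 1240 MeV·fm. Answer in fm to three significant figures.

λ = 0.401 fm

Total energy E = KE + m₀c² = 2290 + 938.3 = 3228.3 MeV.
(pc)² = E² − (m₀c²)² = (3228.3)² − (938.3)² = 9.542 × 10⁶ MeV², so pc = 3089 MeV.
λ = hc/(pc) = 1240 MeV·fm / 3089 MeV = 0.401 fm.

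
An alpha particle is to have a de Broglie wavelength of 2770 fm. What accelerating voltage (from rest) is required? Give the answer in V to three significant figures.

p = h/λ = 6.626 × 10⁻³⁴ / 2.770 × 10⁻¹² = 2.392 × 10⁻²² kg·m/s.
KE = p²/(2m) = 4.305 × 10⁻¹⁸ J.
V = KE/2e = 4.305 × 10⁻¹⁸ / (2 × 1.602 × 10⁻¹⁹) = 13.4 V.

V = 13.4 V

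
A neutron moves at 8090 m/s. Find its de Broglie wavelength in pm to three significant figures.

λ = 48.9 pm

p = mv = 1.675 × 10⁻²⁷ × 8090 = 1.355 × 10⁻²³ kg·m/s.
λ = h/p = 6.626 × 10⁻³⁴ / 1.355 × 10⁻²³ = 4.89 × 10⁻¹¹ m = 48.9 pm.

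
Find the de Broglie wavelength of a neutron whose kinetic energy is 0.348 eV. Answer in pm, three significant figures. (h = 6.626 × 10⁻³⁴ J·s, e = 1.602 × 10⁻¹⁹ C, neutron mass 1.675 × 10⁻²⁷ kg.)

KE = 0.348 eV = 5.575 × 10⁻²⁰ J.
p = √(2mKE) = √(2 × 1.675 × 10⁻²⁷ × 5.575 × 10⁻²⁰) = 1.367 × 10⁻²³ kg·m/s.
λ = h/p = 6.626 × 10⁻³⁴ / 1.367 × 10⁻²³ = 4.85 × 10⁻¹¹ m = 48.5 pm.

λ = 48.5 pm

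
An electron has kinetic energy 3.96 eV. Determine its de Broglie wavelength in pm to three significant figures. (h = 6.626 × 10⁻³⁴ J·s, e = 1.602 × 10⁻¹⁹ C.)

λ = 616 pm

KE = 3.96 eV = 6.344 × 10⁻¹⁹ J.
p = √(2mKE) = √(2 × 9.109 × 10⁻³¹ × 6.344 × 10⁻¹⁹) = 1.075 × 10⁻²⁴ kg·m/s.
λ = h/p = 6.626 × 10⁻³⁴ / 1.075 × 10⁻²⁴ = 6.16 × 10⁻¹⁰ m = 616 pm.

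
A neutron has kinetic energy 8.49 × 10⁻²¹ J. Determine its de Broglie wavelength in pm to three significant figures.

λ = 124 pm

p = √(2mKE) = √(2 × 1.675 × 10⁻²⁷ × 8.490 × 10⁻²¹) = 5.333 × 10⁻²⁴ kg·m/s.
λ = h/p = 6.626 × 10⁻³⁴ / 5.333 × 10⁻²⁴ = 1.24 × 10⁻¹⁰ m = 124 pm.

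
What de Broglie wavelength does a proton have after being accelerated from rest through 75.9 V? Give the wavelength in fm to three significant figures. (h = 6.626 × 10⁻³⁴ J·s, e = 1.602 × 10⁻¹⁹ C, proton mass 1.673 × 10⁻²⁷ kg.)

λ = 3290 fm

KE = eV = 1.602 × 10⁻¹⁹ × 75.90 = 1.216 × 10⁻¹⁷ J.
p = √(2mKE) = √(2 × 1.673 × 10⁻²⁷ × 1.216 × 10⁻¹⁷) = 2.017 × 10⁻²² kg·m/s.
λ = h/p = 6.626 × 10⁻³⁴ / 2.017 × 10⁻²² = 3.29 × 10⁻¹² m = 3290 fm.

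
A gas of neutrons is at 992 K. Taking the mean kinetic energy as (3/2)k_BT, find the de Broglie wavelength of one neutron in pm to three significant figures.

KE = (3/2)k_BT = 1.5 × 1.381 × 10⁻²³ × 992 = 2.055 × 10⁻²⁰ J.
p = √(2mKE) = √(2 × 1.675 × 10⁻²⁷ × 2.055 × 10⁻²⁰) = 8.297 × 10⁻²⁴ kg·m/s.
λ = h/p = 7.99 × 10⁻¹¹ m = 79.9 pm.

λ = 79.9 pm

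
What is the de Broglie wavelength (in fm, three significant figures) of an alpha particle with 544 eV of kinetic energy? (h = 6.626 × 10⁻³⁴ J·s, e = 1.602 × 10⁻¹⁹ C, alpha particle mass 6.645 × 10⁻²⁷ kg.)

λ = 616 fm

KE = 544 eV = 8.715 × 10⁻¹⁷ J.
p = √(2mKE) = √(2 × 6.645 × 10⁻²⁷ × 8.715 × 10⁻¹⁷) = 1.076 × 10⁻²¹ kg·m/s.
λ = h/p = 6.626 × 10⁻³⁴ / 1.076 × 10⁻²¹ = 6.16 × 10⁻¹³ m = 616 fm.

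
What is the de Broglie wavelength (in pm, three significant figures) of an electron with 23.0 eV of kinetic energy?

KE = 23.0 eV = 3.685 × 10⁻¹⁸ J.
p = √(2mKE) = √(2 × 9.109 × 10⁻³¹ × 3.685 × 10⁻¹⁸) = 2.591 × 10⁻²⁴ kg·m/s.
λ = h/p = 6.626 × 10⁻³⁴ / 2.591 × 10⁻²⁴ = 2.56 × 10⁻¹⁰ m = 256 pm.

λ = 256 pm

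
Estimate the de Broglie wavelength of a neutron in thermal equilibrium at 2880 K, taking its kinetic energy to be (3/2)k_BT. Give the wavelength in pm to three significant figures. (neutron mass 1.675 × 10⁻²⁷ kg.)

KE = (3/2)k_BT = 1.5 × 1.381 × 10⁻²³ × 2880 = 5.966 × 10⁻²⁰ J.
p = √(2mKE) = √(2 × 1.675 × 10⁻²⁷ × 5.966 × 10⁻²⁰) = 1.414 × 10⁻²³ kg·m/s.
λ = h/p = 4.69 × 10⁻¹¹ m = 46.9 pm.

λ = 46.9 pm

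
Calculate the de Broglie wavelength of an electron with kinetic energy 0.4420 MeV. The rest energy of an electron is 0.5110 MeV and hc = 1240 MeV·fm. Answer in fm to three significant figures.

Total energy E = KE + m₀c² = 0.4420 + 0.5110 = 0.9530 MeV.
(pc)² = E² − (m₀c²)² = (0.9530)² − (0.5110)² = 0.6471 MeV², so pc = 0.8044 MeV.
λ = hc/(pc) = 1240 MeV·fm / 0.8044 MeV = 1540 fm.

λ = 1540 fm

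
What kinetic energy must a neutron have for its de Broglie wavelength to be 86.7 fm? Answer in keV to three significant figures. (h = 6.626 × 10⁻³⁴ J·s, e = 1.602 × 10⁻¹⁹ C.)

p = h/λ = 6.626 × 10⁻³⁴ / 8.670 × 10⁻¹⁴ = 7.642 × 10⁻²¹ kg·m/s.
KE = p²/(2m) = (7.642 × 10⁻²¹)² / (2 × 1.675 × 10⁻²⁷) = 1.743 × 10⁻¹⁴ J = 109 keV.

KE = 109 keV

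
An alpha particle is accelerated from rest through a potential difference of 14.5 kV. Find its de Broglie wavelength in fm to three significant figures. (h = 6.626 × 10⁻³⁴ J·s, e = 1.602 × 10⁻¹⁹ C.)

λ = 84.3 fm

KE = 2eV = 2 × 1.602 × 10⁻¹⁹ × 1.450 × 10⁴ = 4.646 × 10⁻¹⁵ J.
p = √(2mKE) = √(2 × 6.645 × 10⁻²⁷ × 4.646 × 10⁻¹⁵) = 7.858 × 10⁻²¹ kg·m/s.
λ = h/p = 6.626 × 10⁻³⁴ / 7.858 × 10⁻²¹ = 8.43 × 10⁻¹⁴ m = 84.3 fm.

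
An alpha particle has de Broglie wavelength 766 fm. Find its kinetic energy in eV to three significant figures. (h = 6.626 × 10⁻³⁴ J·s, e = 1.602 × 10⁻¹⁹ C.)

KE = 351 eV

p = h/λ = 6.626 × 10⁻³⁴ / 7.660 × 10⁻¹³ = 8.650 × 10⁻²² kg·m/s.
KE = p²/(2m) = (8.650 × 10⁻²²)² / (2 × 6.645 × 10⁻²⁷) = 5.630 × 10⁻¹⁷ J = 351 eV.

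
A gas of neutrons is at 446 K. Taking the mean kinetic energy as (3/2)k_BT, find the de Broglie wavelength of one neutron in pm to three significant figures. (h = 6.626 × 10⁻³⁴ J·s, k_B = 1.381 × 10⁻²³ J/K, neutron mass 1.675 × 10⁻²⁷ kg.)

λ = 119 pm

KE = (3/2)k_BT = 1.5 × 1.381 × 10⁻²³ × 446 = 9.239 × 10⁻²¹ J.
p = √(2mKE) = √(2 × 1.675 × 10⁻²⁷ × 9.239 × 10⁻²¹) = 5.563 × 10⁻²⁴ kg·m/s.
λ = h/p = 1.19 × 10⁻¹⁰ m = 119 pm.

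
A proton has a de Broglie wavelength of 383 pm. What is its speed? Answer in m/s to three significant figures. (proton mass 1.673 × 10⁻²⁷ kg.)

v = 1030 m/s

p = h/λ = 6.626 × 10⁻³⁴ / 3.830 × 10⁻¹⁰ = 1.730 × 10⁻²⁴ kg·m/s.
v = p/m = 1.730 × 10⁻²⁴ / 1.673 × 10⁻²⁷ = 1.03 × 10³ m/s = 1030 m/s.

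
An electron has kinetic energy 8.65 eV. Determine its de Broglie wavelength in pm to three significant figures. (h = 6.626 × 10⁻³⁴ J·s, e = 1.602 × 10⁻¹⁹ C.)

KE = 8.65 eV = 1.386 × 10⁻¹⁸ J.
p = √(2mKE) = √(2 × 9.109 × 10⁻³¹ × 1.386 × 10⁻¹⁸) = 1.589 × 10⁻²⁴ kg·m/s.
λ = h/p = 6.626 × 10⁻³⁴ / 1.589 × 10⁻²⁴ = 4.17 × 10⁻¹⁰ m = 417 pm.

λ = 417 pm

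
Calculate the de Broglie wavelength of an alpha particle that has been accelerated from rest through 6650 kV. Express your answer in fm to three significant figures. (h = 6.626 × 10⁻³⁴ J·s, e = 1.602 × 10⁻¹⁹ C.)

KE = 2eV = 2 × 1.602 × 10⁻¹⁹ × 6.650 × 10⁶ = 2.131 × 10⁻¹² J.
p = √(2mKE) = √(2 × 6.645 × 10⁻²⁷ × 2.131 × 10⁻¹²) = 1.683 × 10⁻¹⁹ kg·m/s.
λ = h/p = 6.626 × 10⁻³⁴ / 1.683 × 10⁻¹⁹ = 3.94 × 10⁻¹⁵ m = 3.94 fm.

λ = 3.94 fm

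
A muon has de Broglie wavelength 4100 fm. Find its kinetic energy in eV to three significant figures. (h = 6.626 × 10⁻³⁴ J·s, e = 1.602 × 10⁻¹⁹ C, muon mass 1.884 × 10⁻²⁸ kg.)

KE = 433 eV

p = h/λ = 6.626 × 10⁻³⁴ / 4.100 × 10⁻¹² = 1.616 × 10⁻²² kg·m/s.
KE = p²/(2m) = (1.616 × 10⁻²²)² / (2 × 1.884 × 10⁻²⁸) = 6.931 × 10⁻¹⁷ J = 433 eV.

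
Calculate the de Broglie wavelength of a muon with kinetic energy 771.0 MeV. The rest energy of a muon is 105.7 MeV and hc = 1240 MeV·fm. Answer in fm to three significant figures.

Total energy E = KE + m₀c² = 771.0 + 105.7 = 876.7 MeV.
(pc)² = E² − (m₀c²)² = (876.7)² − (105.7)² = 7.574 × 10⁵ MeV², so pc = 870.3 MeV.
λ = hc/(pc) = 1240 MeV·fm / 870.3 MeV = 1.42 fm.

λ = 1.42 fm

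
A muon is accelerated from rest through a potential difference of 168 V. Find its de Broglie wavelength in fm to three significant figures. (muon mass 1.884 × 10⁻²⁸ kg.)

KE = eV = 1.602 × 10⁻¹⁹ × 168.0 = 2.691 × 10⁻¹⁷ J.
p = √(2mKE) = √(2 × 1.884 × 10⁻²⁸ × 2.691 × 10⁻¹⁷) = 1.007 × 10⁻²² kg·m/s.
λ = h/p = 6.626 × 10⁻³⁴ / 1.007 × 10⁻²² = 6.58 × 10⁻¹² m = 6580 fm.

λ = 6580 fm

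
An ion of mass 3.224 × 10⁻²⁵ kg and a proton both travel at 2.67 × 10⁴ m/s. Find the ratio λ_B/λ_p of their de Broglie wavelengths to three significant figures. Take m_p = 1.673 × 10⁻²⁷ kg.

At fixed v, p = mv so λ = h/(mv) ∝ 1/m.
λ_B/λ_p = m_p/m_B = 1.673 × 10⁻²⁷/3.224 × 10⁻²⁵ = 5.19 × 10⁻³.

λ_B/λ_p = 5.19 × 10⁻³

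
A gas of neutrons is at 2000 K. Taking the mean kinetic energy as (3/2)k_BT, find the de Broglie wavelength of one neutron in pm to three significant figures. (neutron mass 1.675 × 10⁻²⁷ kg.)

KE = (3/2)k_BT = 1.5 × 1.381 × 10⁻²³ × 2000 = 4.143 × 10⁻²⁰ J.
p = √(2mKE) = √(2 × 1.675 × 10⁻²⁷ × 4.143 × 10⁻²⁰) = 1.178 × 10⁻²³ kg·m/s.
λ = h/p = 5.62 × 10⁻¹¹ m = 56.2 pm.

λ = 56.2 pm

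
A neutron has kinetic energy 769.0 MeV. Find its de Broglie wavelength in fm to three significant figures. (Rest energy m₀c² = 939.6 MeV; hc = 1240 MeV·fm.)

Total energy E = KE + m₀c² = 769.0 + 939.6 = 1708.6 MeV.
(pc)² = E² − (m₀c²)² = (1708.6)² − (939.6)² = 2.036 × 10⁶ MeV², so pc = 1427 MeV.
λ = hc/(pc) = 1240 MeV·fm / 1427 MeV = 0.869 fm.

λ = 0.869 fm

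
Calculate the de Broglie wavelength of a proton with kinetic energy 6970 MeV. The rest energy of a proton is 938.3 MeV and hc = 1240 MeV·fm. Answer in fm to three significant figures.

Total energy E = KE + m₀c² = 6970 + 938.3 = 7908.3 MeV.
(pc)² = E² − (m₀c²)² = (7908.3)² − (938.3)² = 6.166 × 10⁷ MeV², so pc = 7852 MeV.
λ = hc/(pc) = 1240 MeV·fm / 7852 MeV = 0.158 fm.

λ = 0.158 fm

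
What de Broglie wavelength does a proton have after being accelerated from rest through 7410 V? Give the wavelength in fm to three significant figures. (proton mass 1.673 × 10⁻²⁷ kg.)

KE = eV = 1.602 × 10⁻¹⁹ × 7410 = 1.187 × 10⁻¹⁵ J.
p = √(2mKE) = √(2 × 1.673 × 10⁻²⁷ × 1.187 × 10⁻¹⁵) = 1.993 × 10⁻²¹ kg·m/s.
λ = h/p = 6.626 × 10⁻³⁴ / 1.993 × 10⁻²¹ = 3.32 × 10⁻¹³ m = 332 fm.

λ = 332 fm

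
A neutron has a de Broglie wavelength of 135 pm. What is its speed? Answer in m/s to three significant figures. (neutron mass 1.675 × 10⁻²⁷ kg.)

p = h/λ = 6.626 × 10⁻³⁴ / 1.350 × 10⁻¹⁰ = 4.908 × 10⁻²⁴ kg·m/s.
v = p/m = 4.908 × 10⁻²⁴ / 1.675 × 10⁻²⁷ = 2.93 × 10³ m/s = 2930 m/s.

v = 2930 m/s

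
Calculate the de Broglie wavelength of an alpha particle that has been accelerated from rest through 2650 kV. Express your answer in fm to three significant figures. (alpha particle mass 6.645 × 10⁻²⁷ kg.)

KE = 2eV = 2 × 1.602 × 10⁻¹⁹ × 2.650 × 10⁶ = 8.491 × 10⁻¹³ J.
p = √(2mKE) = √(2 × 6.645 × 10⁻²⁷ × 8.491 × 10⁻¹³) = 1.062 × 10⁻¹⁹ kg·m/s.
λ = h/p = 6.626 × 10⁻³⁴ / 1.062 × 10⁻¹⁹ = 6.24 × 10⁻¹⁵ m = 6.24 fm.

λ = 6.24 fm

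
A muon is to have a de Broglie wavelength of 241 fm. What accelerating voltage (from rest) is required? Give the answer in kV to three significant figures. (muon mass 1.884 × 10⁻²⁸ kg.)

p = h/λ = 6.626 × 10⁻³⁴ / 2.410 × 10⁻¹³ = 2.749 × 10⁻²¹ kg·m/s.
KE = p²/(2m) = 2.006 × 10⁻¹⁴ J.
V = KE/e = 2.006 × 10⁻¹⁴ / (1.602 × 10⁻¹⁹) = 125 kV.

V = 125 kV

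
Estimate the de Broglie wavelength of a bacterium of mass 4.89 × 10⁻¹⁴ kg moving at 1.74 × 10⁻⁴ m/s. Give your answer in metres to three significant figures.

λ = 7.79 × 10⁻¹⁷ m

p = mv = 4.89 × 10⁻¹⁴ × 1.74 × 10⁻⁴ = 8.509 × 10⁻¹⁸ kg·m/s.
λ = h/p = 6.626 × 10⁻³⁴ / 8.509 × 10⁻¹⁸ = 7.79 × 10⁻¹⁷ m.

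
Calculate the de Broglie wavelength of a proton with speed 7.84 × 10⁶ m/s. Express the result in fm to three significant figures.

λ = 50.5 fm

p = mv = 1.673 × 10⁻²⁷ × 7.84 × 10⁶ = 1.312 × 10⁻²⁰ kg·m/s.
λ = h/p = 6.626 × 10⁻³⁴ / 1.312 × 10⁻²⁰ = 5.05 × 10⁻¹⁴ m = 50.5 fm.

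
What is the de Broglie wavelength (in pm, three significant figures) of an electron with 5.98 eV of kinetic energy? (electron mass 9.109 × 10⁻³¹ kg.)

KE = 5.98 eV = 9.580 × 10⁻¹⁹ J.
p = √(2mKE) = √(2 × 9.109 × 10⁻³¹ × 9.580 × 10⁻¹⁹) = 1.321 × 10⁻²⁴ kg·m/s.
λ = h/p = 6.626 × 10⁻³⁴ / 1.321 × 10⁻²⁴ = 5.02 × 10⁻¹⁰ m = 502 pm.

λ = 502 pm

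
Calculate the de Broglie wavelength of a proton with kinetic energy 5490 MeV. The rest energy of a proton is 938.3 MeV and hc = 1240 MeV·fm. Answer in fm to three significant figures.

Total energy E = KE + m₀c² = 5490 + 938.3 = 6428.3 MeV.
(pc)² = E² − (m₀c²)² = (6428.3)² − (938.3)² = 4.044 × 10⁷ MeV², so pc = 6359 MeV.
λ = hc/(pc) = 1240 MeV·fm / 6359 MeV = 0.195 fm.

λ = 0.195 fm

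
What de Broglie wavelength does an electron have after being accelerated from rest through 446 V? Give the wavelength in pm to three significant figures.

λ = 58.1 pm

KE = eV = 1.602 × 10⁻¹⁹ × 446.0 = 7.145 × 10⁻¹⁷ J.
p = √(2mKE) = √(2 × 9.109 × 10⁻³¹ × 7.145 × 10⁻¹⁷) = 1.141 × 10⁻²³ kg·m/s.
λ = h/p = 6.626 × 10⁻³⁴ / 1.141 × 10⁻²³ = 5.81 × 10⁻¹¹ m = 58.1 pm.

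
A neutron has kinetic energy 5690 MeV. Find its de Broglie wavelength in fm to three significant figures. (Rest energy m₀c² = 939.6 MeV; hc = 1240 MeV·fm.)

Total energy E = KE + m₀c² = 5690 + 939.6 = 6629.6 MeV.
(pc)² = E² − (m₀c²)² = (6629.6)² − (939.6)² = 4.307 × 10⁷ MeV², so pc = 6563 MeV.
λ = hc/(pc) = 1240 MeV·fm / 6563 MeV = 0.189 fm.

λ = 0.189 fm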